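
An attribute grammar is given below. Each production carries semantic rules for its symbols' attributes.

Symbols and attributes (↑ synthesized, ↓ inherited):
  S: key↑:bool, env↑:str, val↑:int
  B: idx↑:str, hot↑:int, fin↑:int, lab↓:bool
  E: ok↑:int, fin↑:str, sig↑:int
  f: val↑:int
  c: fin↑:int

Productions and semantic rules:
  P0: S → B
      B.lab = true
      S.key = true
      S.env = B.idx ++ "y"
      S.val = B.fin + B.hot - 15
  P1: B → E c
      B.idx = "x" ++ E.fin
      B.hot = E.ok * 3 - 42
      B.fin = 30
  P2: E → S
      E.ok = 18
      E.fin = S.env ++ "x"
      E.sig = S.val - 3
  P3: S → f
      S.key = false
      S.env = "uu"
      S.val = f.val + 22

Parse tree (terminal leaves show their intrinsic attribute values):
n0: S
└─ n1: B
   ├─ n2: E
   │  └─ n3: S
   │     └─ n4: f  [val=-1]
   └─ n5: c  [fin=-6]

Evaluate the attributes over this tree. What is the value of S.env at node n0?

"xuuxy"

1. n1.lab = true  [true]
2. n4.val = -1  [terminal]
3. n3.key = false  [false]
4. n3.env = "uu"  ["uu"]
5. n3.val = 21  [f.val + 22]
6. n2.ok = 18  [18]
7. n2.fin = "uux"  [S.env ++ "x"]
8. n2.sig = 18  [S.val - 3]
9. n5.fin = -6  [terminal]
10. n1.idx = "xuux"  ["x" ++ E.fin]
11. n1.hot = 12  [E.ok * 3 - 42]
12. n1.fin = 30  [30]
13. n0.key = true  [true]
14. n0.env = "xuuxy"  [B.idx ++ "y"]
15. n0.val = 27  [B.fin + B.hot - 15]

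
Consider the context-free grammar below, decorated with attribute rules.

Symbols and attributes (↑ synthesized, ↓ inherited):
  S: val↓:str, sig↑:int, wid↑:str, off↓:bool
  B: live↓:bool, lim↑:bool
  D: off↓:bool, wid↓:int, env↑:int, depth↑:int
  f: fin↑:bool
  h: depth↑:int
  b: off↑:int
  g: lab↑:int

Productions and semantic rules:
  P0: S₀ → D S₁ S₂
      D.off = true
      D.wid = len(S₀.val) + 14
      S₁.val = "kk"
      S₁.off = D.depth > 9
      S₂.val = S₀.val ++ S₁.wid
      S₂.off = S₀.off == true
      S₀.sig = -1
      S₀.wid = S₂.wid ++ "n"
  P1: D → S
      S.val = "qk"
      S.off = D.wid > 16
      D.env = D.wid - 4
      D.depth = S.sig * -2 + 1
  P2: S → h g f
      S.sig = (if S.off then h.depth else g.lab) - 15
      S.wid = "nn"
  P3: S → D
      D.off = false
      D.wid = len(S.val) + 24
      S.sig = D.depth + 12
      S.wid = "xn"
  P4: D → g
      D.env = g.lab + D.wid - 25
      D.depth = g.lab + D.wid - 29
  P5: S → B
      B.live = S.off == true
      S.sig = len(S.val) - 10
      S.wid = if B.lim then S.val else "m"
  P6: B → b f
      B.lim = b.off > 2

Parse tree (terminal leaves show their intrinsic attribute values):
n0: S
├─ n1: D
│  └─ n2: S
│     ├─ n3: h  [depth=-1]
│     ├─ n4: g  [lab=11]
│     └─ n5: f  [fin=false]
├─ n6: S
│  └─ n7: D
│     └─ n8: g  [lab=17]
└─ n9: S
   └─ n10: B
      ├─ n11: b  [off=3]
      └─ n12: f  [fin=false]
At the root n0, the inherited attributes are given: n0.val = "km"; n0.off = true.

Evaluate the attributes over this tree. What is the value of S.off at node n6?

false

1. n0.val = "km"  [given at root]
2. n0.off = true  [given at root]
3. n1.off = true  [true]
4. n1.wid = 16  [len(S₀.val) + 14]
5. n2.val = "qk"  ["qk"]
6. n2.off = false  [D.wid > 16]
7. n3.depth = -1  [terminal]
8. n4.lab = 11  [terminal]
9. n5.fin = false  [terminal]
10. n2.sig = -4  [(if S.off then h.depth else g.lab) - 15]
11. n2.wid = "nn"  ["nn"]
12. n1.env = 12  [D.wid - 4]
13. n1.depth = 9  [S.sig * -2 + 1]
14. n6.val = "kk"  ["kk"]
15. n6.off = false  [D.depth > 9]
16. n7.off = false  [false]
17. n7.wid = 26  [len(S.val) + 24]
18. n8.lab = 17  [terminal]
19. n7.env = 18  [g.lab + D.wid - 25]
20. n7.depth = 14  [g.lab + D.wid - 29]
21. n6.sig = 26  [D.depth + 12]
22. n6.wid = "xn"  ["xn"]
23. n9.val = "kmxn"  [S₀.val ++ S₁.wid]
24. n9.off = true  [S₀.off == true]
25. n10.live = true  [S.off == true]
26. n11.off = 3  [terminal]
27. n12.fin = false  [terminal]
28. n10.lim = true  [b.off > 2]
29. n9.sig = -6  [len(S.val) - 10]
30. n9.wid = "kmxn"  [if B.lim then S.val else "m"]
31. n0.sig = -1  [-1]
32. n0.wid = "kmxnn"  [S₂.wid ++ "n"]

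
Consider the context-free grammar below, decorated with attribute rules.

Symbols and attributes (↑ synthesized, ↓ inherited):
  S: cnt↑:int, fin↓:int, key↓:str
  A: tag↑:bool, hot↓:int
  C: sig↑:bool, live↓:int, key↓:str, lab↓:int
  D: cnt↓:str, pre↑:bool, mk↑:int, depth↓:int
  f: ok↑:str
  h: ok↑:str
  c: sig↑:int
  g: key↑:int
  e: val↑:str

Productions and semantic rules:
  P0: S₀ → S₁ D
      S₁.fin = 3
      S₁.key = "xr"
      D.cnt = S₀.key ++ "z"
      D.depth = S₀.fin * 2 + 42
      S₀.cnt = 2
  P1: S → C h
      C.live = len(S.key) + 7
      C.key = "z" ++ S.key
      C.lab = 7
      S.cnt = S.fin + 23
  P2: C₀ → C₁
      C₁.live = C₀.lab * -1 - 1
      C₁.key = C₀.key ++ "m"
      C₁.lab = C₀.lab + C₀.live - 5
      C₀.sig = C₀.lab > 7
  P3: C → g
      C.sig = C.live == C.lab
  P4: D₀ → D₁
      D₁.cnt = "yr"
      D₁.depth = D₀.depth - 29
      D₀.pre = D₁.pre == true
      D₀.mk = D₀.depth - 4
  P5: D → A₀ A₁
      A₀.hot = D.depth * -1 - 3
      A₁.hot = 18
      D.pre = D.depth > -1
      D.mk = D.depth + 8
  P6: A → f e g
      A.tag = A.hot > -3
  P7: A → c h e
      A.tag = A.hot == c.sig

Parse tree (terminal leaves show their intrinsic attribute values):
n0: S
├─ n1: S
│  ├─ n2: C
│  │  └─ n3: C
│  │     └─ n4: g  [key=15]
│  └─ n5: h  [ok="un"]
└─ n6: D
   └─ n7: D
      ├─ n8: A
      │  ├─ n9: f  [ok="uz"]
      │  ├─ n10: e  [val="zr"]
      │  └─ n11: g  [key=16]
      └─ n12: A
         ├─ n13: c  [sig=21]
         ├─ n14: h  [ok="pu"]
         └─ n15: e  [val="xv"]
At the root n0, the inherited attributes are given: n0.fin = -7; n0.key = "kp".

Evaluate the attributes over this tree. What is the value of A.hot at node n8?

-2

1. n0.fin = -7  [given at root]
2. n0.key = "kp"  [given at root]
3. n1.fin = 3  [3]
4. n1.key = "xr"  ["xr"]
5. n2.live = 9  [len(S.key) + 7]
6. n2.key = "zxr"  ["z" ++ S.key]
7. n2.lab = 7  [7]
8. n3.live = -8  [C₀.lab * -1 - 1]
9. n3.key = "zxrm"  [C₀.key ++ "m"]
10. n3.lab = 11  [C₀.lab + C₀.live - 5]
11. n4.key = 15  [terminal]
12. n3.sig = false  [C.live == C.lab]
13. n2.sig = false  [C₀.lab > 7]
14. n5.ok = "un"  [terminal]
15. n1.cnt = 26  [S.fin + 23]
16. n6.cnt = "kpz"  [S₀.key ++ "z"]
17. n6.depth = 28  [S₀.fin * 2 + 42]
18. n7.cnt = "yr"  ["yr"]
19. n7.depth = -1  [D₀.depth - 29]
20. n8.hot = -2  [D.depth * -1 - 3]
21. n9.ok = "uz"  [terminal]
22. n10.val = "zr"  [terminal]
23. n11.key = 16  [terminal]
24. n8.tag = true  [A.hot > -3]
25. n12.hot = 18  [18]
26. n13.sig = 21  [terminal]
27. n14.ok = "pu"  [terminal]
28. n15.val = "xv"  [terminal]
29. n12.tag = false  [A.hot == c.sig]
30. n7.pre = false  [D.depth > -1]
31. n7.mk = 7  [D.depth + 8]
32. n6.pre = false  [D₁.pre == true]
33. n6.mk = 24  [D₀.depth - 4]
34. n0.cnt = 2  [2]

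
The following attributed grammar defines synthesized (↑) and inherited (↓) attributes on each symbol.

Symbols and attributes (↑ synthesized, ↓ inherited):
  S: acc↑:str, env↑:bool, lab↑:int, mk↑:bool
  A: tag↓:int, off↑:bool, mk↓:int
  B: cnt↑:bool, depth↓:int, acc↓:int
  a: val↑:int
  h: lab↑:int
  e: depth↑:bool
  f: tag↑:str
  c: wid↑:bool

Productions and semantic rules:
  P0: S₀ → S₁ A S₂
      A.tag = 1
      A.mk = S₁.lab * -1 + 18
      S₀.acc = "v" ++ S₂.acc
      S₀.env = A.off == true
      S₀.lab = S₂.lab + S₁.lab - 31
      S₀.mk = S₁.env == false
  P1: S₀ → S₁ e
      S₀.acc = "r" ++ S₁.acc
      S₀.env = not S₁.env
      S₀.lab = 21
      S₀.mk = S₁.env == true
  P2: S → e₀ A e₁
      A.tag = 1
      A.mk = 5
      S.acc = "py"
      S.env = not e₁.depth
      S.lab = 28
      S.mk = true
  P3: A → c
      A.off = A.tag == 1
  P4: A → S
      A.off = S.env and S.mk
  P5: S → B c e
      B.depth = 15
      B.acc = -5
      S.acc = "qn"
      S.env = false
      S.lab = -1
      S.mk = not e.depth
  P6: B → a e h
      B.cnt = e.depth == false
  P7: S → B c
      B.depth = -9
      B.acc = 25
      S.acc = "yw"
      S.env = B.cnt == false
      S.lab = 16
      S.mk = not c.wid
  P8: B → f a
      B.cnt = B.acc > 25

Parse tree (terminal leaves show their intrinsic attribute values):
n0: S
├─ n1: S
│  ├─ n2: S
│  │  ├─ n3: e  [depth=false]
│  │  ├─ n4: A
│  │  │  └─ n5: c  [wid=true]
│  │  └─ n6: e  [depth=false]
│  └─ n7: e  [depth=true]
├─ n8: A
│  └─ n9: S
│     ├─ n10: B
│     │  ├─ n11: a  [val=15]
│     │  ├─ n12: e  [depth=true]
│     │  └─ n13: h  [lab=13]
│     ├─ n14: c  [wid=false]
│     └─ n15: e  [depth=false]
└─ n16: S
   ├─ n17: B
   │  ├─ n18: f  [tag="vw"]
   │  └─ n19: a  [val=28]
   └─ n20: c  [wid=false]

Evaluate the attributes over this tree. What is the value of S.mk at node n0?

true

1. n3.depth = false  [terminal]
2. n4.tag = 1  [1]
3. n4.mk = 5  [5]
4. n5.wid = true  [terminal]
5. n4.off = true  [A.tag == 1]
6. n6.depth = false  [terminal]
7. n2.acc = "py"  ["py"]
8. n2.env = true  [not e₁.depth]
9. n2.lab = 28  [28]
10. n2.mk = true  [true]
11. n7.depth = true  [terminal]
12. n1.acc = "rpy"  ["r" ++ S₁.acc]
13. n1.env = false  [not S₁.env]
14. n1.lab = 21  [21]
15. n1.mk = true  [S₁.env == true]
16. n8.tag = 1  [1]
17. n8.mk = -3  [S₁.lab * -1 + 18]
18. n10.depth = 15  [15]
19. n10.acc = -5  [-5]
20. n11.val = 15  [terminal]
21. n12.depth = true  [terminal]
22. n13.lab = 13  [terminal]
23. n10.cnt = false  [e.depth == false]
24. n14.wid = false  [terminal]
25. n15.depth = false  [terminal]
26. n9.acc = "qn"  ["qn"]
27. n9.env = false  [false]
28. n9.lab = -1  [-1]
29. n9.mk = true  [not e.depth]
30. n8.off = false  [S.env and S.mk]
31. n17.depth = -9  [-9]
32. n17.acc = 25  [25]
33. n18.tag = "vw"  [terminal]
34. n19.val = 28  [terminal]
35. n17.cnt = false  [B.acc > 25]
36. n20.wid = false  [terminal]
37. n16.acc = "yw"  ["yw"]
38. n16.env = true  [B.cnt == false]
39. n16.lab = 16  [16]
40. n16.mk = true  [not c.wid]
41. n0.acc = "vyw"  ["v" ++ S₂.acc]
42. n0.env = false  [A.off == true]
43. n0.lab = 6  [S₂.lab + S₁.lab - 31]
44. n0.mk = true  [S₁.env == false]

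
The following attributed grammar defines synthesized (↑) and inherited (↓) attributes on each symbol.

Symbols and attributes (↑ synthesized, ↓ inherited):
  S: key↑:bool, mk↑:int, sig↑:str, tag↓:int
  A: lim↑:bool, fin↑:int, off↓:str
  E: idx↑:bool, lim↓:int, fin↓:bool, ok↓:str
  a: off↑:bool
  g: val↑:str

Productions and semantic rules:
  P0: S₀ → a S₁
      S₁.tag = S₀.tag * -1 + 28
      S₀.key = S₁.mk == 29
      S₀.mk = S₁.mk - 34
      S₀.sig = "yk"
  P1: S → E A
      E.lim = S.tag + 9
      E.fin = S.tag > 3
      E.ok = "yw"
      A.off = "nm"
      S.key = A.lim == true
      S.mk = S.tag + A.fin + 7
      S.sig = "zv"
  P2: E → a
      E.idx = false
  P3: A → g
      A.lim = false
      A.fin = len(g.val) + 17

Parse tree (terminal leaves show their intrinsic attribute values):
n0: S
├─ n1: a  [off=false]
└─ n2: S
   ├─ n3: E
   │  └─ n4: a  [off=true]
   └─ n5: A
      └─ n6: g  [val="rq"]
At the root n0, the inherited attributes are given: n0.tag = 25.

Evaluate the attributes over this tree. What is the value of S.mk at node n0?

-5

1. n0.tag = 25  [given at root]
2. n1.off = false  [terminal]
3. n2.tag = 3  [S₀.tag * -1 + 28]
4. n3.lim = 12  [S.tag + 9]
5. n3.fin = false  [S.tag > 3]
6. n3.ok = "yw"  ["yw"]
7. n4.off = true  [terminal]
8. n3.idx = false  [false]
9. n5.off = "nm"  ["nm"]
10. n6.val = "rq"  [terminal]
11. n5.lim = false  [false]
12. n5.fin = 19  [len(g.val) + 17]
13. n2.key = false  [A.lim == true]
14. n2.mk = 29  [S.tag + A.fin + 7]
15. n2.sig = "zv"  ["zv"]
16. n0.key = true  [S₁.mk == 29]
17. n0.mk = -5  [S₁.mk - 34]
18. n0.sig = "yk"  ["yk"]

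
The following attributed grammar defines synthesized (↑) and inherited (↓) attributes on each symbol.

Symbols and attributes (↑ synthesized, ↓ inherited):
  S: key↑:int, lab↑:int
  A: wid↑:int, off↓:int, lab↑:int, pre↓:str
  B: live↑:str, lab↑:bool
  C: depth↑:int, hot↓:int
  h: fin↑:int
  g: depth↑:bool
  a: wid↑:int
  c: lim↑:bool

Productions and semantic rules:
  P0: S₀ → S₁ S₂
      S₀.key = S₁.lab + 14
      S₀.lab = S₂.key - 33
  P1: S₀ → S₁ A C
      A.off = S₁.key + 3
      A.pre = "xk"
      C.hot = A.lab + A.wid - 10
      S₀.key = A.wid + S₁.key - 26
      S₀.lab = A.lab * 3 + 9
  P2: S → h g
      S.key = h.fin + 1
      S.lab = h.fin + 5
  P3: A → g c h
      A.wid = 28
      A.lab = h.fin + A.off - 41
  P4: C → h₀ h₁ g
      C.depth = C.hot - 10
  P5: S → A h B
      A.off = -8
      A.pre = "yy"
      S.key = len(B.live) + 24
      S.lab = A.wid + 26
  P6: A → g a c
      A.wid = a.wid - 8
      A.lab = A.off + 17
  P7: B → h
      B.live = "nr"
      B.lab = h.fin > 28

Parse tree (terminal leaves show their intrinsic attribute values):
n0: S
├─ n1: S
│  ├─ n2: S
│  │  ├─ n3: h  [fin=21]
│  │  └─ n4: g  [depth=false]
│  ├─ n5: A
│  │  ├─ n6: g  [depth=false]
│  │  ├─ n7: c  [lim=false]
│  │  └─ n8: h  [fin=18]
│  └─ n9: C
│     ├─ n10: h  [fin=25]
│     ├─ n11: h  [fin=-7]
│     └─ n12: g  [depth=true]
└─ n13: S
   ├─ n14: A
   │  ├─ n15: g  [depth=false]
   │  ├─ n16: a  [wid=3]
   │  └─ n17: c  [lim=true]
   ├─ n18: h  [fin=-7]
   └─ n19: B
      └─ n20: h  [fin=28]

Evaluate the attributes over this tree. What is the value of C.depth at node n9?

10

1. n3.fin = 21  [terminal]
2. n4.depth = false  [terminal]
3. n2.key = 22  [h.fin + 1]
4. n2.lab = 26  [h.fin + 5]
5. n5.off = 25  [S₁.key + 3]
6. n5.pre = "xk"  ["xk"]
7. n6.depth = false  [terminal]
8. n7.lim = false  [terminal]
9. n8.fin = 18  [terminal]
10. n5.wid = 28  [28]
11. n5.lab = 2  [h.fin + A.off - 41]
12. n9.hot = 20  [A.lab + A.wid - 10]
13. n10.fin = 25  [terminal]
14. n11.fin = -7  [terminal]
15. n12.depth = true  [terminal]
16. n9.depth = 10  [C.hot - 10]
17. n1.key = 24  [A.wid + S₁.key - 26]
18. n1.lab = 15  [A.lab * 3 + 9]
19. n14.off = -8  [-8]
20. n14.pre = "yy"  ["yy"]
21. n15.depth = false  [terminal]
22. n16.wid = 3  [terminal]
23. n17.lim = true  [terminal]
24. n14.wid = -5  [a.wid - 8]
25. n14.lab = 9  [A.off + 17]
26. n18.fin = -7  [terminal]
27. n20.fin = 28  [terminal]
28. n19.live = "nr"  ["nr"]
29. n19.lab = false  [h.fin > 28]
30. n13.key = 26  [len(B.live) + 24]
31. n13.lab = 21  [A.wid + 26]
32. n0.key = 29  [S₁.lab + 14]
33. n0.lab = -7  [S₂.key - 33]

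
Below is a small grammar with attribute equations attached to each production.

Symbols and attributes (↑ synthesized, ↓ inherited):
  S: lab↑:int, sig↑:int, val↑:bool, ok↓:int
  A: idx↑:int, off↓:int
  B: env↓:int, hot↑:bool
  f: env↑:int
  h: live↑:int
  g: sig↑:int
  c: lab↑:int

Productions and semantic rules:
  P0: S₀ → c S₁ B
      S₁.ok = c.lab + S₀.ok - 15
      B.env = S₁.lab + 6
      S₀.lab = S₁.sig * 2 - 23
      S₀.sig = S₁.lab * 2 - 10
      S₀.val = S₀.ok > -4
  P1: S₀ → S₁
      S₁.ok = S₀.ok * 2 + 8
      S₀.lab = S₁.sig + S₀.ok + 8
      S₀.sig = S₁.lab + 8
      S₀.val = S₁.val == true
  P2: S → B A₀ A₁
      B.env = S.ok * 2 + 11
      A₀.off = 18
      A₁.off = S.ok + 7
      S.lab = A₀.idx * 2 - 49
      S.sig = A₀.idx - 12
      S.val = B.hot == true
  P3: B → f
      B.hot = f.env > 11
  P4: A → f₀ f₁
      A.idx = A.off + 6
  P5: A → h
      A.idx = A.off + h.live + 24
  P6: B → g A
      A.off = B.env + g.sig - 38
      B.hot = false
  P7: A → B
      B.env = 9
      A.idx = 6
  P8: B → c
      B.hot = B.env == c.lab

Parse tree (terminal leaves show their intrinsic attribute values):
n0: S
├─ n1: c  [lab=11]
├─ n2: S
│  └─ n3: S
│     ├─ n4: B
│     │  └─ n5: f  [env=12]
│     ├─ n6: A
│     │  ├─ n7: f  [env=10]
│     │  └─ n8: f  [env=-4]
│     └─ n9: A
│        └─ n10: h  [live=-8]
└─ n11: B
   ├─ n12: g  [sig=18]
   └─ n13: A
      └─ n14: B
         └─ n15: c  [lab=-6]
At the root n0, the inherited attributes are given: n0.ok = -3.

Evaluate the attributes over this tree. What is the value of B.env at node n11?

19

1. n0.ok = -3  [given at root]
2. n1.lab = 11  [terminal]
3. n2.ok = -7  [c.lab + S₀.ok - 15]
4. n3.ok = -6  [S₀.ok * 2 + 8]
5. n4.env = -1  [S.ok * 2 + 11]
6. n5.env = 12  [terminal]
7. n4.hot = true  [f.env > 11]
8. n6.off = 18  [18]
9. n7.env = 10  [terminal]
10. n8.env = -4  [terminal]
11. n6.idx = 24  [A.off + 6]
12. n9.off = 1  [S.ok + 7]
13. n10.live = -8  [terminal]
14. n9.idx = 17  [A.off + h.live + 24]
15. n3.lab = -1  [A₀.idx * 2 - 49]
16. n3.sig = 12  [A₀.idx - 12]
17. n3.val = true  [B.hot == true]
18. n2.lab = 13  [S₁.sig + S₀.ok + 8]
19. n2.sig = 7  [S₁.lab + 8]
20. n2.val = true  [S₁.val == true]
21. n11.env = 19  [S₁.lab + 6]
22. n12.sig = 18  [terminal]
23. n13.off = -1  [B.env + g.sig - 38]
24. n14.env = 9  [9]
25. n15.lab = -6  [terminal]
26. n14.hot = false  [B.env == c.lab]
27. n13.idx = 6  [6]
28. n11.hot = false  [false]
29. n0.lab = -9  [S₁.sig * 2 - 23]
30. n0.sig = 16  [S₁.lab * 2 - 10]
31. n0.val = true  [S₀.ok > -4]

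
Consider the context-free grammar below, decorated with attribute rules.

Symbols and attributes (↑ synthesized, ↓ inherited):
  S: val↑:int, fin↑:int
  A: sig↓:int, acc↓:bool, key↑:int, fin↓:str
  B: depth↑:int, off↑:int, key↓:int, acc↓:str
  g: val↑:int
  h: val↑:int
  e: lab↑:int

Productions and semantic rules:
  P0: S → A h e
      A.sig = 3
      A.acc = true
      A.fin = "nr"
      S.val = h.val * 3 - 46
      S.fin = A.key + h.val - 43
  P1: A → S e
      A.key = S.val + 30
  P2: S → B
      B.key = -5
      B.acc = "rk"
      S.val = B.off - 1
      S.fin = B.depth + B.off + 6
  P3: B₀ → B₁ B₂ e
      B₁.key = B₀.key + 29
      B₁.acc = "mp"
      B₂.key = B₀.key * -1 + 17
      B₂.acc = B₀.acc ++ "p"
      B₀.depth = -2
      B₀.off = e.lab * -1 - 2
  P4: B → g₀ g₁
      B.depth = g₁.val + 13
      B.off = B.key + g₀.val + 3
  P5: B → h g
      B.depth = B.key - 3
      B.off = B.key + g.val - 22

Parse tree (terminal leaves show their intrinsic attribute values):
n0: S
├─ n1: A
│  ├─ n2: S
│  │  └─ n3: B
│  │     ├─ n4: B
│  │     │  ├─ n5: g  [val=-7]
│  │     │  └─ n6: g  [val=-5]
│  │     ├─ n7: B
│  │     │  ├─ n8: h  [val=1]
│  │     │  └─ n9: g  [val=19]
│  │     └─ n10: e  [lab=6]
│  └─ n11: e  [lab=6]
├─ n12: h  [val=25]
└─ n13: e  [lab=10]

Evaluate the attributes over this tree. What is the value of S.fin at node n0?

3

1. n1.sig = 3  [3]
2. n1.acc = true  [true]
3. n1.fin = "nr"  ["nr"]
4. n3.key = -5  [-5]
5. n3.acc = "rk"  ["rk"]
6. n4.key = 24  [B₀.key + 29]
7. n4.acc = "mp"  ["mp"]
8. n5.val = -7  [terminal]
9. n6.val = -5  [terminal]
10. n4.depth = 8  [g₁.val + 13]
11. n4.off = 20  [B.key + g₀.val + 3]
12. n7.key = 22  [B₀.key * -1 + 17]
13. n7.acc = "rkp"  [B₀.acc ++ "p"]
14. n8.val = 1  [terminal]
15. n9.val = 19  [terminal]
16. n7.depth = 19  [B.key - 3]
17. n7.off = 19  [B.key + g.val - 22]
18. n10.lab = 6  [terminal]
19. n3.depth = -2  [-2]
20. n3.off = -8  [e.lab * -1 - 2]
21. n2.val = -9  [B.off - 1]
22. n2.fin = -4  [B.depth + B.off + 6]
23. n11.lab = 6  [terminal]
24. n1.key = 21  [S.val + 30]
25. n12.val = 25  [terminal]
26. n13.lab = 10  [terminal]
27. n0.val = 29  [h.val * 3 - 46]
28. n0.fin = 3  [A.key + h.val - 43]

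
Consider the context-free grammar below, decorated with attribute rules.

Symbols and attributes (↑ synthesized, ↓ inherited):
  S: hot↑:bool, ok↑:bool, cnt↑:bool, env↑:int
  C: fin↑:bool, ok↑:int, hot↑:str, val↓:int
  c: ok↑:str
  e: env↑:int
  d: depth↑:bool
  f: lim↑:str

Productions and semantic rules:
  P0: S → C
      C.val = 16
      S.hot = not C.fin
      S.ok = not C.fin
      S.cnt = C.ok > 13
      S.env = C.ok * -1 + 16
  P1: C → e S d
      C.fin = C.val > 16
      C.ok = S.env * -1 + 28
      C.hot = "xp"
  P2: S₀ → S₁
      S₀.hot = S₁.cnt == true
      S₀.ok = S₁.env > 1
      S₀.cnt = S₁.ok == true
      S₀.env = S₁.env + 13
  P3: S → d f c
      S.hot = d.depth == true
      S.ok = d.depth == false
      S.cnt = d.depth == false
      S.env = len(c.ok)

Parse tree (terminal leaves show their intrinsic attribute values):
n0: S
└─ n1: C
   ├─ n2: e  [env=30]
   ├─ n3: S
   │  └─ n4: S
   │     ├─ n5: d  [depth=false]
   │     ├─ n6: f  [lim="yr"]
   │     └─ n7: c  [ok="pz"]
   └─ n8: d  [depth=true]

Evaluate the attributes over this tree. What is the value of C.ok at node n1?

13

1. n1.val = 16  [16]
2. n2.env = 30  [terminal]
3. n5.depth = false  [terminal]
4. n6.lim = "yr"  [terminal]
5. n7.ok = "pz"  [terminal]
6. n4.hot = false  [d.depth == true]
7. n4.ok = true  [d.depth == false]
8. n4.cnt = true  [d.depth == false]
9. n4.env = 2  [len(c.ok)]
10. n3.hot = true  [S₁.cnt == true]
11. n3.ok = true  [S₁.env > 1]
12. n3.cnt = true  [S₁.ok == true]
13. n3.env = 15  [S₁.env + 13]
14. n8.depth = true  [terminal]
15. n1.fin = false  [C.val > 16]
16. n1.ok = 13  [S.env * -1 + 28]
17. n1.hot = "xp"  ["xp"]
18. n0.hot = true  [not C.fin]
19. n0.ok = true  [not C.fin]
20. n0.cnt = false  [C.ok > 13]
21. n0.env = 3  [C.ok * -1 + 16]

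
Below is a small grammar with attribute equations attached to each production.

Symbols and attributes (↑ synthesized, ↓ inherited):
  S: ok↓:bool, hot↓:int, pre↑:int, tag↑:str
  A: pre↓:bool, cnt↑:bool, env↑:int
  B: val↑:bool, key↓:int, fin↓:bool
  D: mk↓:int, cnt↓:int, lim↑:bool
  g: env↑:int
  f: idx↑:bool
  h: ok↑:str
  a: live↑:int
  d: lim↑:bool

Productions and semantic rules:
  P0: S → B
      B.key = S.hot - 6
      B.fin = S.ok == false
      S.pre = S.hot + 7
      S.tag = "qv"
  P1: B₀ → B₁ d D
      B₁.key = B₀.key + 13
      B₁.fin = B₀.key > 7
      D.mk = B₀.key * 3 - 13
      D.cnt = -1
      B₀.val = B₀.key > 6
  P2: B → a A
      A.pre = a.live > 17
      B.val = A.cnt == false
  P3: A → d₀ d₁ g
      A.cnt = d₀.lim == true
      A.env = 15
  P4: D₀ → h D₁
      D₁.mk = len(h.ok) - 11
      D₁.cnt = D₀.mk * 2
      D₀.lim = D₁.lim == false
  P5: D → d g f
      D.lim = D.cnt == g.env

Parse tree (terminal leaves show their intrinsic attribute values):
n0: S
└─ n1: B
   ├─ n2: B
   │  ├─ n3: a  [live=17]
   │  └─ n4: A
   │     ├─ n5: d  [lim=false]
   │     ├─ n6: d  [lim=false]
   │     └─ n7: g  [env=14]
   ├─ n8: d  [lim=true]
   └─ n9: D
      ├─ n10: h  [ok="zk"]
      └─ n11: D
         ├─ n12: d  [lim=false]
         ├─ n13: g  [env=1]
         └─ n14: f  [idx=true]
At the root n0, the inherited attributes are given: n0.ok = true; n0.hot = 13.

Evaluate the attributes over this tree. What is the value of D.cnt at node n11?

16

1. n0.ok = true  [given at root]
2. n0.hot = 13  [given at root]
3. n1.key = 7  [S.hot - 6]
4. n1.fin = false  [S.ok == false]
5. n2.key = 20  [B₀.key + 13]
6. n2.fin = false  [B₀.key > 7]
7. n3.live = 17  [terminal]
8. n4.pre = false  [a.live > 17]
9. n5.lim = false  [terminal]
10. n6.lim = false  [terminal]
11. n7.env = 14  [terminal]
12. n4.cnt = false  [d₀.lim == true]
13. n4.env = 15  [15]
14. n2.val = true  [A.cnt == false]
15. n8.lim = true  [terminal]
16. n9.mk = 8  [B₀.key * 3 - 13]
17. n9.cnt = -1  [-1]
18. n10.ok = "zk"  [terminal]
19. n11.mk = -9  [len(h.ok) - 11]
20. n11.cnt = 16  [D₀.mk * 2]
21. n12.lim = false  [terminal]
22. n13.env = 1  [terminal]
23. n14.idx = true  [terminal]
24. n11.lim = false  [D.cnt == g.env]
25. n9.lim = true  [D₁.lim == false]
26. n1.val = true  [B₀.key > 6]
27. n0.pre = 20  [S.hot + 7]
28. n0.tag = "qv"  ["qv"]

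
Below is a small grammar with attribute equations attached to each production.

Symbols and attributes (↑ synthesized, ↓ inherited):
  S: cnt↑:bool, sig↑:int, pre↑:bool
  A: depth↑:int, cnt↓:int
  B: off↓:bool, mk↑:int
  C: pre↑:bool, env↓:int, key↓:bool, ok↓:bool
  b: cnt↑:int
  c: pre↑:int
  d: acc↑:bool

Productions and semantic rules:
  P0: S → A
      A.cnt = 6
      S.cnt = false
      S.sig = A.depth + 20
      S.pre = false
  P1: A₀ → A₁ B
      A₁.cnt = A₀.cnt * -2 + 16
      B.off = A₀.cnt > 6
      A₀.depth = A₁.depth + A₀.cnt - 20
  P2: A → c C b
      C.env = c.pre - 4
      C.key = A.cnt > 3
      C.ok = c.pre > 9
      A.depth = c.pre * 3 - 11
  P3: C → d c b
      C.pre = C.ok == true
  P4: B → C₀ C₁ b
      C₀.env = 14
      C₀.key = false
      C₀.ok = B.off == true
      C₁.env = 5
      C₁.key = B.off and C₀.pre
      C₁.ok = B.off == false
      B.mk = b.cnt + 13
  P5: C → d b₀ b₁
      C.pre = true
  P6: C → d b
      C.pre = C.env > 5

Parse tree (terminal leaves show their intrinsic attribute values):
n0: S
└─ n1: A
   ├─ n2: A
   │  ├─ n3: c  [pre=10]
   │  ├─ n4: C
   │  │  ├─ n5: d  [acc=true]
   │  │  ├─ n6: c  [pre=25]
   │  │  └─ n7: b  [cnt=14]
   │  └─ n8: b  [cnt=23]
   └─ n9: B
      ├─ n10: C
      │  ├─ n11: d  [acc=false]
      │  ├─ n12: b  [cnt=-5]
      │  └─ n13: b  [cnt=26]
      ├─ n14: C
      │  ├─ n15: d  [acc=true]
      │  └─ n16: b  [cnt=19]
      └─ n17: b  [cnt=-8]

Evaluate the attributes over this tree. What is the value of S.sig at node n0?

1. n1.cnt = 6  [6]
2. n2.cnt = 4  [A₀.cnt * -2 + 16]
3. n3.pre = 10  [terminal]
4. n4.env = 6  [c.pre - 4]
5. n4.key = true  [A.cnt > 3]
6. n4.ok = true  [c.pre > 9]
7. n5.acc = true  [terminal]
8. n6.pre = 25  [terminal]
9. n7.cnt = 14  [terminal]
10. n4.pre = true  [C.ok == true]
11. n8.cnt = 23  [terminal]
12. n2.depth = 19  [c.pre * 3 - 11]
13. n9.off = false  [A₀.cnt > 6]
14. n10.env = 14  [14]
15. n10.key = false  [false]
16. n10.ok = false  [B.off == true]
17. n11.acc = false  [terminal]
18. n12.cnt = -5  [terminal]
19. n13.cnt = 26  [terminal]
20. n10.pre = true  [true]
21. n14.env = 5  [5]
22. n14.key = false  [B.off and C₀.pre]
23. n14.ok = true  [B.off == false]
24. n15.acc = true  [terminal]
25. n16.cnt = 19  [terminal]
26. n14.pre = false  [C.env > 5]
27. n17.cnt = -8  [terminal]
28. n9.mk = 5  [b.cnt + 13]
29. n1.depth = 5  [A₁.depth + A₀.cnt - 20]
30. n0.cnt = false  [false]
31. n0.sig = 25  [A.depth + 20]
32. n0.pre = false  [false]

25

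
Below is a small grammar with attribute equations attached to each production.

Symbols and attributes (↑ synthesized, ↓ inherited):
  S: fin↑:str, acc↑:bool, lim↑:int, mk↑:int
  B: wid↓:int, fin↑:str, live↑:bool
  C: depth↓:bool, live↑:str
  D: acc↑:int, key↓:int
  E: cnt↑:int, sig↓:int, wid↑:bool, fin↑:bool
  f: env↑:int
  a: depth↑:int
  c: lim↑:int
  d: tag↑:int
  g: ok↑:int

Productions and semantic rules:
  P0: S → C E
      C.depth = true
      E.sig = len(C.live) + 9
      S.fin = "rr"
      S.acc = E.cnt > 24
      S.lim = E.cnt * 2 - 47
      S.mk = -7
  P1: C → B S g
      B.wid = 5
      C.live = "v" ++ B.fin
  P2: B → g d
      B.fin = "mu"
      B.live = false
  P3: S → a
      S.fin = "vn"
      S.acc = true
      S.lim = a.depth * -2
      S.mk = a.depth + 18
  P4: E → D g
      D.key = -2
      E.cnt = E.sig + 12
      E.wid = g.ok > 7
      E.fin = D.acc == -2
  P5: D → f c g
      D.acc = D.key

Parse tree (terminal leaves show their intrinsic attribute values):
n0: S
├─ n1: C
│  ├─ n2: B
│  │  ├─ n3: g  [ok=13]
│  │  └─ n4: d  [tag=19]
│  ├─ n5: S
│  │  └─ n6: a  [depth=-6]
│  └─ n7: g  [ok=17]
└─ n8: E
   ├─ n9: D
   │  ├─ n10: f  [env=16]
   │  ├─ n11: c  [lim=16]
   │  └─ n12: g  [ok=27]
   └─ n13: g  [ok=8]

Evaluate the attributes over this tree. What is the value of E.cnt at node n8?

1. n1.depth = true  [true]
2. n2.wid = 5  [5]
3. n3.ok = 13  [terminal]
4. n4.tag = 19  [terminal]
5. n2.fin = "mu"  ["mu"]
6. n2.live = false  [false]
7. n6.depth = -6  [terminal]
8. n5.fin = "vn"  ["vn"]
9. n5.acc = true  [true]
10. n5.lim = 12  [a.depth * -2]
11. n5.mk = 12  [a.depth + 18]
12. n7.ok = 17  [terminal]
13. n1.live = "vmu"  ["v" ++ B.fin]
14. n8.sig = 12  [len(C.live) + 9]
15. n9.key = -2  [-2]
16. n10.env = 16  [terminal]
17. n11.lim = 16  [terminal]
18. n12.ok = 27  [terminal]
19. n9.acc = -2  [D.key]
20. n13.ok = 8  [terminal]
21. n8.cnt = 24  [E.sig + 12]
22. n8.wid = true  [g.ok > 7]
23. n8.fin = true  [D.acc == -2]
24. n0.fin = "rr"  ["rr"]
25. n0.acc = false  [E.cnt > 24]
26. n0.lim = 1  [E.cnt * 2 - 47]
27. n0.mk = -7  [-7]

24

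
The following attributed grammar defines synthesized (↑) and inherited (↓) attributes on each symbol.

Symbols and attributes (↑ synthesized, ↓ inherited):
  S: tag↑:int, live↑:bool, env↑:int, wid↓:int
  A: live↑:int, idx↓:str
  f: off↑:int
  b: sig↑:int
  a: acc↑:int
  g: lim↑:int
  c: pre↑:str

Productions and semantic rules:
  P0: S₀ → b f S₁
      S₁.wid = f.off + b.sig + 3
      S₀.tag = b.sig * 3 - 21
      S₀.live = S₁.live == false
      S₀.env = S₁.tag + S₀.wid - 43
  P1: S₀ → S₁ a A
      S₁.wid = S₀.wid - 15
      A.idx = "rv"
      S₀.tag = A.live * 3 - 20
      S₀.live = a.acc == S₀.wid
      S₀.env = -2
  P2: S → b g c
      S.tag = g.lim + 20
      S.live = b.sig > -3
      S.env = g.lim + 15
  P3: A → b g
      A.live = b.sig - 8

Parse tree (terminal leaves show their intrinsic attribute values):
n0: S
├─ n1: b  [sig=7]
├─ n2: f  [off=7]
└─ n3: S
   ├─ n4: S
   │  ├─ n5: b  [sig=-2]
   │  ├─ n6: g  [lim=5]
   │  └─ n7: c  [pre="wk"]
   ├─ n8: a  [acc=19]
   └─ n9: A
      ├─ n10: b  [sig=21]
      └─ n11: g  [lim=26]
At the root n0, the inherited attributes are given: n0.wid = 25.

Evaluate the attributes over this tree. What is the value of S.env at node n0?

1. n0.wid = 25  [given at root]
2. n1.sig = 7  [terminal]
3. n2.off = 7  [terminal]
4. n3.wid = 17  [f.off + b.sig + 3]
5. n4.wid = 2  [S₀.wid - 15]
6. n5.sig = -2  [terminal]
7. n6.lim = 5  [terminal]
8. n7.pre = "wk"  [terminal]
9. n4.tag = 25  [g.lim + 20]
10. n4.live = true  [b.sig > -3]
11. n4.env = 20  [g.lim + 15]
12. n8.acc = 19  [terminal]
13. n9.idx = "rv"  ["rv"]
14. n10.sig = 21  [terminal]
15. n11.lim = 26  [terminal]
16. n9.live = 13  [b.sig - 8]
17. n3.tag = 19  [A.live * 3 - 20]
18. n3.live = false  [a.acc == S₀.wid]
19. n3.env = -2  [-2]
20. n0.tag = 0  [b.sig * 3 - 21]
21. n0.live = true  [S₁.live == false]
22. n0.env = 1  [S₁.tag + S₀.wid - 43]

1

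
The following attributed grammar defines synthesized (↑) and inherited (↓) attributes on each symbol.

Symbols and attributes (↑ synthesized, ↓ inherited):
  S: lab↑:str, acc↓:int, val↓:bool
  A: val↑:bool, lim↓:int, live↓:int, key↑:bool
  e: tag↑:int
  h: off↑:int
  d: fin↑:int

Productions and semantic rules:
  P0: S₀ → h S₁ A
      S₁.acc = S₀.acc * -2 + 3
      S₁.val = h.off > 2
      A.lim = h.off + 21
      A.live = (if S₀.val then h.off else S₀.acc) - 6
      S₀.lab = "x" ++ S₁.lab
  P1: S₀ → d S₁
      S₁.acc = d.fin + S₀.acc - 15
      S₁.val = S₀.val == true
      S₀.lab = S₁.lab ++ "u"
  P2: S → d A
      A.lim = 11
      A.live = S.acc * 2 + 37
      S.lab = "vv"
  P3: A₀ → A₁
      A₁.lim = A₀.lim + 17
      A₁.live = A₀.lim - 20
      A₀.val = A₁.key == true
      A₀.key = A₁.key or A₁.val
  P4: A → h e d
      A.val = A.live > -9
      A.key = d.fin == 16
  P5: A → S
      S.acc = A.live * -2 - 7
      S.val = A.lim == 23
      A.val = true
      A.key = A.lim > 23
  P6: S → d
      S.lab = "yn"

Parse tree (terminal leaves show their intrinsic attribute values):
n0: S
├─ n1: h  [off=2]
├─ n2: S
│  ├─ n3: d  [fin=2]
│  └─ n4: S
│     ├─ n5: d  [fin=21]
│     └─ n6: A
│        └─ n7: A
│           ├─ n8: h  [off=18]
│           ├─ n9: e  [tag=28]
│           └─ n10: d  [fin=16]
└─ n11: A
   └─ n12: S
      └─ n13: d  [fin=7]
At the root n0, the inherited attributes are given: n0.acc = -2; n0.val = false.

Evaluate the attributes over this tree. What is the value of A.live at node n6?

1. n0.acc = -2  [given at root]
2. n0.val = false  [given at root]
3. n1.off = 2  [terminal]
4. n2.acc = 7  [S₀.acc * -2 + 3]
5. n2.val = false  [h.off > 2]
6. n3.fin = 2  [terminal]
7. n4.acc = -6  [d.fin + S₀.acc - 15]
8. n4.val = false  [S₀.val == true]
9. n5.fin = 21  [terminal]
10. n6.lim = 11  [11]
11. n6.live = 25  [S.acc * 2 + 37]
12. n7.lim = 28  [A₀.lim + 17]
13. n7.live = -9  [A₀.lim - 20]
14. n8.off = 18  [terminal]
15. n9.tag = 28  [terminal]
16. n10.fin = 16  [terminal]
17. n7.val = false  [A.live > -9]
18. n7.key = true  [d.fin == 16]
19. n6.val = true  [A₁.key == true]
20. n6.key = true  [A₁.key or A₁.val]
21. n4.lab = "vv"  ["vv"]
22. n2.lab = "vvu"  [S₁.lab ++ "u"]
23. n11.lim = 23  [h.off + 21]
24. n11.live = -8  [(if S₀.val then h.off else S₀.acc) - 6]
25. n12.acc = 9  [A.live * -2 - 7]
26. n12.val = true  [A.lim == 23]
27. n13.fin = 7  [terminal]
28. n12.lab = "yn"  ["yn"]
29. n11.val = true  [true]
30. n11.key = false  [A.lim > 23]
31. n0.lab = "xvvu"  ["x" ++ S₁.lab]

25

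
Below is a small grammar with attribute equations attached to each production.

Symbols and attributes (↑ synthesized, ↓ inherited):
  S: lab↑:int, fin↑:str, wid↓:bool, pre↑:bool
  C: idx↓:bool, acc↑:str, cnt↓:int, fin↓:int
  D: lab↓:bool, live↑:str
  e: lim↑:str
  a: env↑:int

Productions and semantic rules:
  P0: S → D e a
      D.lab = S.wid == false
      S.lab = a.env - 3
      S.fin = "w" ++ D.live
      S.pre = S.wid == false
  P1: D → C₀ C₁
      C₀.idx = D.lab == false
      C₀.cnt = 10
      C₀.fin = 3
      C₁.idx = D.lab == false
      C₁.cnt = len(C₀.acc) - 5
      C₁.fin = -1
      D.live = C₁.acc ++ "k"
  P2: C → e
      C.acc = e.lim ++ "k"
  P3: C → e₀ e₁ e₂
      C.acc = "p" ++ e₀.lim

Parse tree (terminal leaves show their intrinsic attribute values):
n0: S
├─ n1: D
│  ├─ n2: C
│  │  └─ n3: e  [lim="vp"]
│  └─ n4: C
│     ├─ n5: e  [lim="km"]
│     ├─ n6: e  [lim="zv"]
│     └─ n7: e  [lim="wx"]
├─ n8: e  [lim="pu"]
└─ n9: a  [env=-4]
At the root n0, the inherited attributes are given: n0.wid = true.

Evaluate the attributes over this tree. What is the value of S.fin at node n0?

"wpkmk"

1. n0.wid = true  [given at root]
2. n1.lab = false  [S.wid == false]
3. n2.idx = true  [D.lab == false]
4. n2.cnt = 10  [10]
5. n2.fin = 3  [3]
6. n3.lim = "vp"  [terminal]
7. n2.acc = "vpk"  [e.lim ++ "k"]
8. n4.idx = true  [D.lab == false]
9. n4.cnt = -2  [len(C₀.acc) - 5]
10. n4.fin = -1  [-1]
11. n5.lim = "km"  [terminal]
12. n6.lim = "zv"  [terminal]
13. n7.lim = "wx"  [terminal]
14. n4.acc = "pkm"  ["p" ++ e₀.lim]
15. n1.live = "pkmk"  [C₁.acc ++ "k"]
16. n8.lim = "pu"  [terminal]
17. n9.env = -4  [terminal]
18. n0.lab = -7  [a.env - 3]
19. n0.fin = "wpkmk"  ["w" ++ D.live]
20. n0.pre = false  [S.wid == false]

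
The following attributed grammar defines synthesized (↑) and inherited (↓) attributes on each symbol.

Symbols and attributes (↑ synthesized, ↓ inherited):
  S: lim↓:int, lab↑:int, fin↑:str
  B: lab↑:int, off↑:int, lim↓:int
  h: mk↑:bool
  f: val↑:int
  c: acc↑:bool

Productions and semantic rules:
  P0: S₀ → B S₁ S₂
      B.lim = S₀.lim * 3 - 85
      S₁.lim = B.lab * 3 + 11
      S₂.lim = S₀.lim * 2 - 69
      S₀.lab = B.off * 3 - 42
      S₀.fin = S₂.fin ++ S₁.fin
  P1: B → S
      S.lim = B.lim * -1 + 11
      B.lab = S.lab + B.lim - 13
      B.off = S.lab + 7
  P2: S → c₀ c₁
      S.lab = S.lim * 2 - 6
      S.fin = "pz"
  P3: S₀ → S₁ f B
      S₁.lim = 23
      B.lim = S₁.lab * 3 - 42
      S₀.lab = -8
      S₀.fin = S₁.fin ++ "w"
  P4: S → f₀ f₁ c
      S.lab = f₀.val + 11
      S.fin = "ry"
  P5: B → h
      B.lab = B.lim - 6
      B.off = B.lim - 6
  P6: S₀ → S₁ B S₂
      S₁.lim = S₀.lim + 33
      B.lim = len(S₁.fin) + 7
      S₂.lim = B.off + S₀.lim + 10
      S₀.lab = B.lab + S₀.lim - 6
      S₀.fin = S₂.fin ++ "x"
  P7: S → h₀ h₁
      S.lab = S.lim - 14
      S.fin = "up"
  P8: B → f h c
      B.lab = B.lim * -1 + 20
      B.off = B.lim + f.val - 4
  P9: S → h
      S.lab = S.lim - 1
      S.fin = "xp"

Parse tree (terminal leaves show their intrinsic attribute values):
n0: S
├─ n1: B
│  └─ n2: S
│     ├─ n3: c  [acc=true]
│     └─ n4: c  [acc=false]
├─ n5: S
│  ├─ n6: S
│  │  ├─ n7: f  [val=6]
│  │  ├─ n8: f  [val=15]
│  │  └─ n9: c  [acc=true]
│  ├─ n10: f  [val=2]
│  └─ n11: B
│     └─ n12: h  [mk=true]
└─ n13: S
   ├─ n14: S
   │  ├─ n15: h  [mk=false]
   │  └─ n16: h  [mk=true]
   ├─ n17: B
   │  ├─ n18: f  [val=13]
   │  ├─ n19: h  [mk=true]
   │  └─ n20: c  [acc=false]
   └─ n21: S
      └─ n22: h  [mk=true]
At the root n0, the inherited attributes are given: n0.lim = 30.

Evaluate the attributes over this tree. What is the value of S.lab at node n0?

1. n0.lim = 30  [given at root]
2. n1.lim = 5  [S₀.lim * 3 - 85]
3. n2.lim = 6  [B.lim * -1 + 11]
4. n3.acc = true  [terminal]
5. n4.acc = false  [terminal]
6. n2.lab = 6  [S.lim * 2 - 6]
7. n2.fin = "pz"  ["pz"]
8. n1.lab = -2  [S.lab + B.lim - 13]
9. n1.off = 13  [S.lab + 7]
10. n5.lim = 5  [B.lab * 3 + 11]
11. n6.lim = 23  [23]
12. n7.val = 6  [terminal]
13. n8.val = 15  [terminal]
14. n9.acc = true  [terminal]
15. n6.lab = 17  [f₀.val + 11]
16. n6.fin = "ry"  ["ry"]
17. n10.val = 2  [terminal]
18. n11.lim = 9  [S₁.lab * 3 - 42]
19. n12.mk = true  [terminal]
20. n11.lab = 3  [B.lim - 6]
21. n11.off = 3  [B.lim - 6]
22. n5.lab = -8  [-8]
23. n5.fin = "ryw"  [S₁.fin ++ "w"]
24. n13.lim = -9  [S₀.lim * 2 - 69]
25. n14.lim = 24  [S₀.lim + 33]
26. n15.mk = false  [terminal]
27. n16.mk = true  [terminal]
28. n14.lab = 10  [S.lim - 14]
29. n14.fin = "up"  ["up"]
30. n17.lim = 9  [len(S₁.fin) + 7]
31. n18.val = 13  [terminal]
32. n19.mk = true  [terminal]
33. n20.acc = false  [terminal]
34. n17.lab = 11  [B.lim * -1 + 20]
35. n17.off = 18  [B.lim + f.val - 4]
36. n21.lim = 19  [B.off + S₀.lim + 10]
37. n22.mk = true  [terminal]
38. n21.lab = 18  [S.lim - 1]
39. n21.fin = "xp"  ["xp"]
40. n13.lab = -4  [B.lab + S₀.lim - 6]
41. n13.fin = "xpx"  [S₂.fin ++ "x"]
42. n0.lab = -3  [B.off * 3 - 42]
43. n0.fin = "xpxryw"  [S₂.fin ++ S₁.fin]

-3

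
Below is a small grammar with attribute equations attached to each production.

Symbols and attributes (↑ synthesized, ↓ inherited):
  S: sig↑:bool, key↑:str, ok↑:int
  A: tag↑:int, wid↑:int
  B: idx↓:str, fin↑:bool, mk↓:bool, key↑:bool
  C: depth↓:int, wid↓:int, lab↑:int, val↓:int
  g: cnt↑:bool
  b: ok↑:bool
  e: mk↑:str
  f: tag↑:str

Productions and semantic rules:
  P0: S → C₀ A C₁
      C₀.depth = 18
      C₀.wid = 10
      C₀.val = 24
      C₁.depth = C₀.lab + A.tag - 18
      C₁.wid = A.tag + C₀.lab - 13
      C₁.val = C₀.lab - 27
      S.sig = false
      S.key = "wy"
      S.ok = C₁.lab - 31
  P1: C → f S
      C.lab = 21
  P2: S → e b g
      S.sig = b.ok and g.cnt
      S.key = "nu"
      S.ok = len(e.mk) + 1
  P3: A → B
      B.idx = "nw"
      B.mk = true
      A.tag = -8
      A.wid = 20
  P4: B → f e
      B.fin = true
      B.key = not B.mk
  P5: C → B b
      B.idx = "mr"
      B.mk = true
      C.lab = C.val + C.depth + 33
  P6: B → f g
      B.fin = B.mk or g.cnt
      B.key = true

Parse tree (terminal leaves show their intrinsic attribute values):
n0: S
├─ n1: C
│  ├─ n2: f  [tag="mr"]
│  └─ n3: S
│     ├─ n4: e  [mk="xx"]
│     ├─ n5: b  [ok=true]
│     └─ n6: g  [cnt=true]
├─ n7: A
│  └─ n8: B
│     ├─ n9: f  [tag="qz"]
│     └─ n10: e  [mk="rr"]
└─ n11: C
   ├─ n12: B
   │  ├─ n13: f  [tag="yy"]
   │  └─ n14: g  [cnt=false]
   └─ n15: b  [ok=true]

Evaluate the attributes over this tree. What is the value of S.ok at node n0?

1. n1.depth = 18  [18]
2. n1.wid = 10  [10]
3. n1.val = 24  [24]
4. n2.tag = "mr"  [terminal]
5. n4.mk = "xx"  [terminal]
6. n5.ok = true  [terminal]
7. n6.cnt = true  [terminal]
8. n3.sig = true  [b.ok and g.cnt]
9. n3.key = "nu"  ["nu"]
10. n3.ok = 3  [len(e.mk) + 1]
11. n1.lab = 21  [21]
12. n8.idx = "nw"  ["nw"]
13. n8.mk = true  [true]
14. n9.tag = "qz"  [terminal]
15. n10.mk = "rr"  [terminal]
16. n8.fin = true  [true]
17. n8.key = false  [not B.mk]
18. n7.tag = -8  [-8]
19. n7.wid = 20  [20]
20. n11.depth = -5  [C₀.lab + A.tag - 18]
21. n11.wid = 0  [A.tag + C₀.lab - 13]
22. n11.val = -6  [C₀.lab - 27]
23. n12.idx = "mr"  ["mr"]
24. n12.mk = true  [true]
25. n13.tag = "yy"  [terminal]
26. n14.cnt = false  [terminal]
27. n12.fin = true  [B.mk or g.cnt]
28. n12.key = true  [true]
29. n15.ok = true  [terminal]
30. n11.lab = 22  [C.val + C.depth + 33]
31. n0.sig = false  [false]
32. n0.key = "wy"  ["wy"]
33. n0.ok = -9  [C₁.lab - 31]

-9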